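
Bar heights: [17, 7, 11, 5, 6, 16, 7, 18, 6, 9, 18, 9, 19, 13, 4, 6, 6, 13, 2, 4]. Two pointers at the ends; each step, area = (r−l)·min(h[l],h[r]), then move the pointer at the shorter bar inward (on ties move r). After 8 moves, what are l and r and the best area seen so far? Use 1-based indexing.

l=1 r=20: min(17,4)*19=76 best=76 *, r--
l=1 r=19: min(17,2)*18=36 best=76, r--
l=1 r=18: min(17,13)*17=221 best=221 *, r--
l=1 r=17: min(17,6)*16=96 best=221, r--
l=1 r=16: min(17,6)*15=90 best=221, r--
l=1 r=15: min(17,4)*14=56 best=221, r--
l=1 r=14: min(17,13)*13=169 best=221, r--
l=1 r=13: min(17,19)*12=204 best=221, l++

l=2, r=13, best area=221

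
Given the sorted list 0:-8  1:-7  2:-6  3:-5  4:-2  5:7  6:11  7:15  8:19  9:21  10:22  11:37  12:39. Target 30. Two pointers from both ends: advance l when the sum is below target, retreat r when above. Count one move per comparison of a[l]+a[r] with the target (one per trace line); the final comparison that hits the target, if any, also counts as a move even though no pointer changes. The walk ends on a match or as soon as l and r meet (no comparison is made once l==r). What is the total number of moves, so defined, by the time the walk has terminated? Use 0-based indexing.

3 moves

[0,12] -8+39=31 >30 → r--
[0,11] -8+37=29 <30 → l++
[1,11] -7+37=30 → found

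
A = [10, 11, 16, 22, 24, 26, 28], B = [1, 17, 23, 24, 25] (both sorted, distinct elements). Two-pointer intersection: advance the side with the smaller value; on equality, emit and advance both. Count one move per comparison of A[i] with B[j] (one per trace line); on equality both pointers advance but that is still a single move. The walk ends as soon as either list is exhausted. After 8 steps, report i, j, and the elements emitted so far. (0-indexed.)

i=5, j=4, emitted=[24]

[i=0,j=0] 10>1 → j++
[i=0,j=1] 10<17 → i++
[i=1,j=1] 11<17 → i++
[i=2,j=1] 16<17 → i++
[i=3,j=1] 22>17 → j++
[i=3,j=2] 22<23 → i++
[i=4,j=2] 24>23 → j++
[i=4,j=3] 24==24 emit → i++,j++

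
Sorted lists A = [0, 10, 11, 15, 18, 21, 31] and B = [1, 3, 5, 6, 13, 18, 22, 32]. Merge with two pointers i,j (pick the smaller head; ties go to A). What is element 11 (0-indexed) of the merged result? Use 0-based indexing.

[i=0,j=0] A[i]=0<=B[j]=1 take 0 → i++
[i=1,j=0] A[i]=10>B[j]=1 take 1 → j++
[i=1,j=1] A[i]=10>B[j]=3 take 3 → j++
[i=1,j=2] A[i]=10>B[j]=5 take 5 → j++
[i=1,j=3] A[i]=10>B[j]=6 take 6 → j++
[i=1,j=4] A[i]=10<=B[j]=13 take 10 → i++
[i=2,j=4] A[i]=11<=B[j]=13 take 11 → i++
[i=3,j=4] A[i]=15>B[j]=13 take 13 → j++
[i=3,j=5] A[i]=15<=B[j]=18 take 15 → i++
[i=4,j=5] A[i]=18<=B[j]=18 take 18 → i++
[i=5,j=5] A[i]=21>B[j]=18 take 18 → j++
[i=5,j=6] A[i]=21<=B[j]=22 take 21 → i++
[i=6,j=6] A[i]=31>B[j]=22 take 22 → j++
[i=6,j=7] A[i]=31<=B[j]=32 take 31 → i++
[i=7,j=7] A done, take B[j]=32 → j++

merged[11] = 21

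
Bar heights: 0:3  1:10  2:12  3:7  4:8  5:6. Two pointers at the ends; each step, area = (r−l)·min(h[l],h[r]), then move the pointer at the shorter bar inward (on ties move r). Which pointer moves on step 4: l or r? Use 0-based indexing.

l=0 r=5: min(3,6)*5=15 best=15 *, l++
l=1 r=5: min(10,6)*4=24 best=24 *, r--
l=1 r=4: min(10,8)*3=24 best=24, r--
l=1 r=3: min(10,7)*2=14 best=24, r--

r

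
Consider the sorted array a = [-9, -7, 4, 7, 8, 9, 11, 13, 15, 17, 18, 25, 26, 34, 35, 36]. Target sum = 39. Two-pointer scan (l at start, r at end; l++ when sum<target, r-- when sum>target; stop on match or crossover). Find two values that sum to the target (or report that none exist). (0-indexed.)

(4, 35)

[0,15] -9+36=27 <39 → l++
[1,15] -7+36=29 <39 → l++
[2,15] 4+36=40 >39 → r--
[2,14] 4+35=39 → found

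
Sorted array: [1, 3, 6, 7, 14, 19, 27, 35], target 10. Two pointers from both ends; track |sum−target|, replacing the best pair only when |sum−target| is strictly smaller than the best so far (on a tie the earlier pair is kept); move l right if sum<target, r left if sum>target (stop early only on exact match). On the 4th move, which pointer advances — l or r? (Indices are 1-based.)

r

l=1 r=8: 1+35=36 d=26 *, r--
l=1 r=7: 1+27=28 d=18 *, r--
l=1 r=6: 1+19=20 d=10 *, r--
l=1 r=5: 1+14=15 d=5 *, r--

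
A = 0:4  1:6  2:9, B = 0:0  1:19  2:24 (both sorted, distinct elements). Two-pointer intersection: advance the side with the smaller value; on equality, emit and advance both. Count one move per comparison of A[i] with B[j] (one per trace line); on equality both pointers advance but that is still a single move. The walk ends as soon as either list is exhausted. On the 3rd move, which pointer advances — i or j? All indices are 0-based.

[i=0,j=0] 4>0 → j++
[i=0,j=1] 4<19 → i++
[i=1,j=1] 6<19 → i++

i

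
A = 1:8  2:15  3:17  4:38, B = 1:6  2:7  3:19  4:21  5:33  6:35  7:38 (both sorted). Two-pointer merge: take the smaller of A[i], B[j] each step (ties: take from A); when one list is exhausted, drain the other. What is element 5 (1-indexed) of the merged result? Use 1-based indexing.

merged[5] = 17

i=1 j=1: A[i]=8>B[j]=6 take 6, j++
i=1 j=2: A[i]=8>B[j]=7 take 7, j++
i=1 j=3: A[i]=8<=B[j]=19 take 8, i++
i=2 j=3: A[i]=15<=B[j]=19 take 15, i++
i=3 j=3: A[i]=17<=B[j]=19 take 17, i++
i=4 j=3: A[i]=38>B[j]=19 take 19, j++
i=4 j=4: A[i]=38>B[j]=21 take 21, j++
i=4 j=5: A[i]=38>B[j]=33 take 33, j++
i=4 j=6: A[i]=38>B[j]=35 take 35, j++
i=4 j=7: A[i]=38<=B[j]=38 take 38, i++
i=5 j=7: A done, take B[j]=38, j++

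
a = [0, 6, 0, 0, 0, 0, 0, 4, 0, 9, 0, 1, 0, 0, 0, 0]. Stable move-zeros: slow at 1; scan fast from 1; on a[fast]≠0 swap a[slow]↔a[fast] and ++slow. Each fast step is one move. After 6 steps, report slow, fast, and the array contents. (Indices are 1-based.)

slow=2, fast=7, a=[6, 0, 0, 0, 0, 0, 0, 4, 0, 9, 0, 1, 0, 0, 0, 0]

slow=1 fast=1: a[fast]=0, fast++
slow=1 fast=2: a[fast]=6≠0 swap→a[1]=6, slow++,fast++
slow=2 fast=3: a[fast]=0, fast++
slow=2 fast=4: a[fast]=0, fast++
slow=2 fast=5: a[fast]=0, fast++
slow=2 fast=6: a[fast]=0, fast++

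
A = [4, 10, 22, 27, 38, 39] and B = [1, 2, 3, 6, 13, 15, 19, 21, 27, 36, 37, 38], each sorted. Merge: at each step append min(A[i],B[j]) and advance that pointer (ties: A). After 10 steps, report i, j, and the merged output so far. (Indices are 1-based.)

i=3, j=9, merged so far=[1, 2, 3, 4, 6, 10, 13, 15, 19, 21]

[i=1,j=1] A[i]=4>B[j]=1 take 1 → j++
[i=1,j=2] A[i]=4>B[j]=2 take 2 → j++
[i=1,j=3] A[i]=4>B[j]=3 take 3 → j++
[i=1,j=4] A[i]=4<=B[j]=6 take 4 → i++
[i=2,j=4] A[i]=10>B[j]=6 take 6 → j++
[i=2,j=5] A[i]=10<=B[j]=13 take 10 → i++
[i=3,j=5] A[i]=22>B[j]=13 take 13 → j++
[i=3,j=6] A[i]=22>B[j]=15 take 15 → j++
[i=3,j=7] A[i]=22>B[j]=19 take 19 → j++
[i=3,j=8] A[i]=22>B[j]=21 take 21 → j++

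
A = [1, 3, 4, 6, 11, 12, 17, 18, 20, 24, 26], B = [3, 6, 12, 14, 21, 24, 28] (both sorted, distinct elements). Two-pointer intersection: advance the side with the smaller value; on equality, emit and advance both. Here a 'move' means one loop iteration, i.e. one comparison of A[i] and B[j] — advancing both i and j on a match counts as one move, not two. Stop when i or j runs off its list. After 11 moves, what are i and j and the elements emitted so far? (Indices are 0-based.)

[i=0,j=0] 1<3 → i++
[i=1,j=0] 3==3 emit → i++,j++
[i=2,j=1] 4<6 → i++
[i=3,j=1] 6==6 emit → i++,j++
[i=4,j=2] 11<12 → i++
[i=5,j=2] 12==12 emit → i++,j++
[i=6,j=3] 17>14 → j++
[i=6,j=4] 17<21 → i++
[i=7,j=4] 18<21 → i++
[i=8,j=4] 20<21 → i++
[i=9,j=4] 24>21 → j++

i=9, j=5, emitted=[3, 6, 12]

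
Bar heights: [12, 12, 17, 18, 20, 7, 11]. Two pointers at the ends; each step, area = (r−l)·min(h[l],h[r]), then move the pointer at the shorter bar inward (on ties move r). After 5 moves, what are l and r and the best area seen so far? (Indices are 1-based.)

l=4, r=5, best area=66

[1,7] min(12,11)*6=66 best=66 * → r--
[1,6] min(12,7)*5=35 best=66 → r--
[1,5] min(12,20)*4=48 best=66 → l++
[2,5] min(12,20)*3=36 best=66 → l++
[3,5] min(17,20)*2=34 best=66 → l++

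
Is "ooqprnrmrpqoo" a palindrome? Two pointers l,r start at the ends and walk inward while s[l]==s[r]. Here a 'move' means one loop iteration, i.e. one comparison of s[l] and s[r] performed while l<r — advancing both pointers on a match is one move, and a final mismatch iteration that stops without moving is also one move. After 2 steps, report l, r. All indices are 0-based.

l=2, r=10

l=0 r=12: 'o'=='o', l++,r--
l=1 r=11: 'o'=='o', l++,r--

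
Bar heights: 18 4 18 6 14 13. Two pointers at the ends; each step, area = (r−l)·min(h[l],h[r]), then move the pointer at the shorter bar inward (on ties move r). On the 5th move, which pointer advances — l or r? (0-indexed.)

r

l=0 r=5: min(18,13)*5=65 best=65 *, r--
l=0 r=4: min(18,14)*4=56 best=65, r--
l=0 r=3: min(18,6)*3=18 best=65, r--
l=0 r=2: min(18,18)*2=36 best=65, r--
l=0 r=1: min(18,4)*1=4 best=65, r--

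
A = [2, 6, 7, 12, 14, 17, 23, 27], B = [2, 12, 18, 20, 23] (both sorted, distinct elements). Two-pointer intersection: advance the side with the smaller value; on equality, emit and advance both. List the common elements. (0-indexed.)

intersection = [2, 12, 23]

[i=0,j=0] 2==2 emit → i++,j++
[i=1,j=1] 6<12 → i++
[i=2,j=1] 7<12 → i++
[i=3,j=1] 12==12 emit → i++,j++
[i=4,j=2] 14<18 → i++
[i=5,j=2] 17<18 → i++
[i=6,j=2] 23>18 → j++
[i=6,j=3] 23>20 → j++
[i=6,j=4] 23==23 emit → i++,j++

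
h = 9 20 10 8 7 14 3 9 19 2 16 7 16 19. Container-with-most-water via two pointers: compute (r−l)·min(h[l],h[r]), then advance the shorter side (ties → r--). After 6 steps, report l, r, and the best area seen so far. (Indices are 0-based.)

[0,13] min(9,19)*13=117 best=117 * → l++
[1,13] min(20,19)*12=228 best=228 * → r--
[1,12] min(20,16)*11=176 best=228 → r--
[1,11] min(20,7)*10=70 best=228 → r--
[1,10] min(20,16)*9=144 best=228 → r--
[1,9] min(20,2)*8=16 best=228 → r--

l=1, r=8, best area=228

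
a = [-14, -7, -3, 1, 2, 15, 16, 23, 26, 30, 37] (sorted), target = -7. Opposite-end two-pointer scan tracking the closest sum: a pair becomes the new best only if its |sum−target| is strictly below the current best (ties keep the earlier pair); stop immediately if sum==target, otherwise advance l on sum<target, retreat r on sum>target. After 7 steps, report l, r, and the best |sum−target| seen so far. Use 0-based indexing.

l=1, r=4, best |Δ|=5

l=0 r=10: -14+37=23 d=30 *, r--
l=0 r=9: -14+30=16 d=23 *, r--
l=0 r=8: -14+26=12 d=19 *, r--
l=0 r=7: -14+23=9 d=16 *, r--
l=0 r=6: -14+16=2 d=9 *, r--
l=0 r=5: -14+15=1 d=8 *, r--
l=0 r=4: -14+2=-12 d=5 *, l++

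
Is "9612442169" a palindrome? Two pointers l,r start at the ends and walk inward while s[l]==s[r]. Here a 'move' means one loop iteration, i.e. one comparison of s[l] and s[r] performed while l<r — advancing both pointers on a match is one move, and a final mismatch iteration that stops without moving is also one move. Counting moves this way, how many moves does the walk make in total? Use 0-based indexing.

[0,9] '9'=='9' → l++,r--
[1,8] '6'=='6' → l++,r--
[2,7] '1'=='1' → l++,r--
[3,6] '2'=='2' → l++,r--
[4,5] '4'=='4' → l++,r--

5 moves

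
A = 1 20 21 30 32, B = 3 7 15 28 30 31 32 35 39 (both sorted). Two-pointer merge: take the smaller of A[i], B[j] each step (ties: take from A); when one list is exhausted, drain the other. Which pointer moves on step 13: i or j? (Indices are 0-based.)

[i=0,j=0] A[i]=1<=B[j]=3 take 1 → i++
[i=1,j=0] A[i]=20>B[j]=3 take 3 → j++
[i=1,j=1] A[i]=20>B[j]=7 take 7 → j++
[i=1,j=2] A[i]=20>B[j]=15 take 15 → j++
[i=1,j=3] A[i]=20<=B[j]=28 take 20 → i++
[i=2,j=3] A[i]=21<=B[j]=28 take 21 → i++
[i=3,j=3] A[i]=30>B[j]=28 take 28 → j++
[i=3,j=4] A[i]=30<=B[j]=30 take 30 → i++
[i=4,j=4] A[i]=32>B[j]=30 take 30 → j++
[i=4,j=5] A[i]=32>B[j]=31 take 31 → j++
[i=4,j=6] A[i]=32<=B[j]=32 take 32 → i++
[i=5,j=6] A done, take B[j]=32 → j++
[i=5,j=7] A done, take B[j]=35 → j++

j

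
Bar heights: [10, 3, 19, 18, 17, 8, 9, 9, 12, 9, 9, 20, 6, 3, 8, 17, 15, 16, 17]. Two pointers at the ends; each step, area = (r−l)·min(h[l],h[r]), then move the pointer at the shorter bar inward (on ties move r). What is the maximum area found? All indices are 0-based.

max area = 272

l=0 r=18: min(10,17)*18=180 best=180 *, l++
l=1 r=18: min(3,17)*17=51 best=180, l++
l=2 r=18: min(19,17)*16=272 best=272 *, r--
l=2 r=17: min(19,16)*15=240 best=272, r--
l=2 r=16: min(19,15)*14=210 best=272, r--
l=2 r=15: min(19,17)*13=221 best=272, r--
l=2 r=14: min(19,8)*12=96 best=272, r--
l=2 r=13: min(19,3)*11=33 best=272, r--
l=2 r=12: min(19,6)*10=60 best=272, r--
l=2 r=11: min(19,20)*9=171 best=272, l++
l=3 r=11: min(18,20)*8=144 best=272, l++
l=4 r=11: min(17,20)*7=119 best=272, l++
l=5 r=11: min(8,20)*6=48 best=272, l++
l=6 r=11: min(9,20)*5=45 best=272, l++
l=7 r=11: min(9,20)*4=36 best=272, l++
l=8 r=11: min(12,20)*3=36 best=272, l++
l=9 r=11: min(9,20)*2=18 best=272, l++
l=10 r=11: min(9,20)*1=9 best=272, l++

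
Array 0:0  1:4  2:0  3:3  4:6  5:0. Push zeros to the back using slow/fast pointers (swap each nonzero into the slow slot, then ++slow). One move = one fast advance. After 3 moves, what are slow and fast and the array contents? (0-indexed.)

slow=1, fast=3, a=[4, 0, 0, 3, 6, 0]

slow=0 fast=0: a[fast]=0, fast++
slow=0 fast=1: a[fast]=4≠0 swap→a[0]=4, slow++,fast++
slow=1 fast=2: a[fast]=0, fast++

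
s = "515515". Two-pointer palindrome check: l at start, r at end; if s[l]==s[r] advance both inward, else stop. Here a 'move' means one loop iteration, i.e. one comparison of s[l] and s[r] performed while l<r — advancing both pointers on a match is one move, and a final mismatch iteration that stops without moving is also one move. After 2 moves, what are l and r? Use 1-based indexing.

l=3, r=4

l=1 r=6: '5'=='5', l++,r--
l=2 r=5: '1'=='1', l++,r--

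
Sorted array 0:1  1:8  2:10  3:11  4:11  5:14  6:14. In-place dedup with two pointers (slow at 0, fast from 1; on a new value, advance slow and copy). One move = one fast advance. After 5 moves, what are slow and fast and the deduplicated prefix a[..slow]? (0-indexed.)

slow=4, fast=6, prefix=[1, 8, 10, 11, 14]

(s=0,f=1) a[fast]=8≠a[slow]=1 write a[1]=8 → slow++,fast++
(s=1,f=2) a[fast]=10≠a[slow]=8 write a[2]=10 → slow++,fast++
(s=2,f=3) a[fast]=11≠a[slow]=10 write a[3]=11 → slow++,fast++
(s=3,f=4) a[fast]=11=a[slow] dup → fast++
(s=3,f=5) a[fast]=14≠a[slow]=11 write a[4]=14 → slow++,fast++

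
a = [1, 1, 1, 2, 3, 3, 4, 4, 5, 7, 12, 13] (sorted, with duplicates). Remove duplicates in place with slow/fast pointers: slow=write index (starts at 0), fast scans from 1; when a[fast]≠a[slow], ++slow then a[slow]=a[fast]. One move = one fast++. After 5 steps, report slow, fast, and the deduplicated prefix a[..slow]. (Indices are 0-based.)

slow=2, fast=6, prefix=[1, 2, 3]

(s=0,f=1) a[fast]=1=a[slow] dup → fast++
(s=0,f=2) a[fast]=1=a[slow] dup → fast++
(s=0,f=3) a[fast]=2≠a[slow]=1 write a[1]=2 → slow++,fast++
(s=1,f=4) a[fast]=3≠a[slow]=2 write a[2]=3 → slow++,fast++
(s=2,f=5) a[fast]=3=a[slow] dup → fast++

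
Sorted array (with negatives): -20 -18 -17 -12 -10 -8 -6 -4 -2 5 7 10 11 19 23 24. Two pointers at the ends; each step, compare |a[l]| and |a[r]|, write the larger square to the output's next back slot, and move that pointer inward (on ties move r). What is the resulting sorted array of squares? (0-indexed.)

[0,15] |-20|<=|24| out[15]=576 → r--
[0,14] |-20|<=|23| out[14]=529 → r--
[0,13] |-20|>|19| out[13]=400 → l++
[1,13] |-18|<=|19| out[12]=361 → r--
[1,12] |-18|>|11| out[11]=324 → l++
[2,12] |-17|>|11| out[10]=289 → l++
[3,12] |-12|>|11| out[9]=144 → l++
[4,12] |-10|<=|11| out[8]=121 → r--
[4,11] |-10|<=|10| out[7]=100 → r--
[4,10] |-10|>|7| out[6]=100 → l++
[5,10] |-8|>|7| out[5]=64 → l++
[6,10] |-6|<=|7| out[4]=49 → r--
[6,9] |-6|>|5| out[3]=36 → l++
[7,9] |-4|<=|5| out[2]=25 → r--
[7,8] |-4|>|-2| out[1]=16 → l++
[8,8] |-2|<=|-2| out[0]=4 → r--

[4, 16, 25, 36, 49, 64, 100, 100, 121, 144, 289, 324, 361, 400, 529, 576]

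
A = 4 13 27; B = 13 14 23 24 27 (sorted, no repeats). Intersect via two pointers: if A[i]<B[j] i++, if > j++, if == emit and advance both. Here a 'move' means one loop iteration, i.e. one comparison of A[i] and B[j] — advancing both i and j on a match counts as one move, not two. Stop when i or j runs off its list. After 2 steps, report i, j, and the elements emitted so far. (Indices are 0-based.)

[i=0,j=0] 4<13 → i++
[i=1,j=0] 13==13 emit → i++,j++

i=2, j=1, emitted=[13]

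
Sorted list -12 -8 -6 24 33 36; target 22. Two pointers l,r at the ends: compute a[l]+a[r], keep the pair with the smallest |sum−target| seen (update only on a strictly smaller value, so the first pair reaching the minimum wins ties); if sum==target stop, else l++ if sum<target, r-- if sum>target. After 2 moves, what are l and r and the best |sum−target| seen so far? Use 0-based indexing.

l=1, r=4, best |Δ|=1

l=0 r=5: -12+36=24 d=2 *, r--
l=0 r=4: -12+33=21 d=1 *, l++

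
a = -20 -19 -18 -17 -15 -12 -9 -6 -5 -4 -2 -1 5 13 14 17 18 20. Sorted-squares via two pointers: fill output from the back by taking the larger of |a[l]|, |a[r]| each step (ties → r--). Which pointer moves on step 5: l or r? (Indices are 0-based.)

[0,17] |-20|<=|20| out[17]=400 → r--
[0,16] |-20|>|18| out[16]=400 → l++
[1,16] |-19|>|18| out[15]=361 → l++
[2,16] |-18|<=|18| out[14]=324 → r--
[2,15] |-18|>|17| out[13]=324 → l++

l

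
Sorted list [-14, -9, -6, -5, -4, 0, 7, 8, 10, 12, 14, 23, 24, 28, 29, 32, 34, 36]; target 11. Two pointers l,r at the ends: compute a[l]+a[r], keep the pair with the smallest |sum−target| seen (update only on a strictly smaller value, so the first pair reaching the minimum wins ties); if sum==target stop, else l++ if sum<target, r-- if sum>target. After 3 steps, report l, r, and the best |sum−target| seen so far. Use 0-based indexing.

[0,17] -14+36=22 d=11 * → r--
[0,16] -14+34=20 d=9 * → r--
[0,15] -14+32=18 d=7 * → r--

l=0, r=14, best |Δ|=7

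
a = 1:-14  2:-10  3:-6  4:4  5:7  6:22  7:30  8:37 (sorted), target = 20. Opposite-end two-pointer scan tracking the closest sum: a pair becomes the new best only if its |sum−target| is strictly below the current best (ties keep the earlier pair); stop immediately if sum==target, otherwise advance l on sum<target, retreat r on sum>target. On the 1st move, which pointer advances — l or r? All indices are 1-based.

r

l=1 r=8: -14+37=23 d=3 *, r--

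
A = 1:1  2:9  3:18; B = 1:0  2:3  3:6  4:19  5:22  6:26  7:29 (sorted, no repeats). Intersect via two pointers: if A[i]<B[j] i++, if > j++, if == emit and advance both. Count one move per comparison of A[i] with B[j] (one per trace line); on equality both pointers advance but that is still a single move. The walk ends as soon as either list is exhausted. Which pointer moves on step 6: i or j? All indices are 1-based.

i

i=1 j=1: 1>0, j++
i=1 j=2: 1<3, i++
i=2 j=2: 9>3, j++
i=2 j=3: 9>6, j++
i=2 j=4: 9<19, i++
i=3 j=4: 18<19, i++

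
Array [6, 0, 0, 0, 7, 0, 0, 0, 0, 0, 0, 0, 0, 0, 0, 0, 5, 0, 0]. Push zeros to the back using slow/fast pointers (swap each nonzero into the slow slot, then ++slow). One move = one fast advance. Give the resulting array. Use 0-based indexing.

[6, 7, 5, 0, 0, 0, 0, 0, 0, 0, 0, 0, 0, 0, 0, 0, 0, 0, 0]

(s=0,f=0) a[fast]=6≠0 swap→a[0]=6 → slow++,fast++
(s=1,f=1) a[fast]=0 → fast++
(s=1,f=2) a[fast]=0 → fast++
(s=1,f=3) a[fast]=0 → fast++
(s=1,f=4) a[fast]=7≠0 swap→a[1]=7 → slow++,fast++
(s=2,f=5) a[fast]=0 → fast++
(s=2,f=6) a[fast]=0 → fast++
(s=2,f=7) a[fast]=0 → fast++
(s=2,f=8) a[fast]=0 → fast++
(s=2,f=9) a[fast]=0 → fast++
(s=2,f=10) a[fast]=0 → fast++
(s=2,f=11) a[fast]=0 → fast++
(s=2,f=12) a[fast]=0 → fast++
(s=2,f=13) a[fast]=0 → fast++
(s=2,f=14) a[fast]=0 → fast++
(s=2,f=15) a[fast]=0 → fast++
(s=2,f=16) a[fast]=5≠0 swap→a[2]=5 → slow++,fast++
(s=3,f=17) a[fast]=0 → fast++
(s=3,f=18) a[fast]=0 → fast++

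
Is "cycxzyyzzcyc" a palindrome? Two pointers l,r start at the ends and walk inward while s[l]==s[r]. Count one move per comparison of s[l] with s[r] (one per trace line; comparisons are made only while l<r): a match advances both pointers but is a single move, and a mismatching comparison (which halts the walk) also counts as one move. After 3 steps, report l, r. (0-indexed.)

l=3, r=8

[0,11] 'c'=='c' → l++,r--
[1,10] 'y'=='y' → l++,r--
[2,9] 'c'=='c' → l++,r--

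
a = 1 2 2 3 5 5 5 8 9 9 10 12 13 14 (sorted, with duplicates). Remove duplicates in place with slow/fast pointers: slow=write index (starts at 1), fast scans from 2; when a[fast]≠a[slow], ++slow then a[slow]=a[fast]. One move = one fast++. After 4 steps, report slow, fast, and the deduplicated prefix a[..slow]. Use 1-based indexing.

slow=4, fast=6, prefix=[1, 2, 3, 5]

(s=1,f=2) a[fast]=2≠a[slow]=1 write a[2]=2 → slow++,fast++
(s=2,f=3) a[fast]=2=a[slow] dup → fast++
(s=2,f=4) a[fast]=3≠a[slow]=2 write a[3]=3 → slow++,fast++
(s=3,f=5) a[fast]=5≠a[slow]=3 write a[4]=5 → slow++,fast++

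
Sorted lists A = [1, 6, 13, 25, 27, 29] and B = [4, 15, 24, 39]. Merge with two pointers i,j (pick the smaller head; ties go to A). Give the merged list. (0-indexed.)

i=0 j=0: A[i]=1<=B[j]=4 take 1, i++
i=1 j=0: A[i]=6>B[j]=4 take 4, j++
i=1 j=1: A[i]=6<=B[j]=15 take 6, i++
i=2 j=1: A[i]=13<=B[j]=15 take 13, i++
i=3 j=1: A[i]=25>B[j]=15 take 15, j++
i=3 j=2: A[i]=25>B[j]=24 take 24, j++
i=3 j=3: A[i]=25<=B[j]=39 take 25, i++
i=4 j=3: A[i]=27<=B[j]=39 take 27, i++
i=5 j=3: A[i]=29<=B[j]=39 take 29, i++
i=6 j=3: A done, take B[j]=39, j++

[1, 4, 6, 13, 15, 24, 25, 27, 29, 39]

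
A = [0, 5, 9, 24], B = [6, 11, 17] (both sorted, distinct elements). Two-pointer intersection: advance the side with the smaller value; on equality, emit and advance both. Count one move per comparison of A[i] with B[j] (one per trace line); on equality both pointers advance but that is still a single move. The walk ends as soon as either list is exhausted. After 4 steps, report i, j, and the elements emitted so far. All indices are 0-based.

i=3, j=1, emitted=[]

i=0 j=0: 0<6, i++
i=1 j=0: 5<6, i++
i=2 j=0: 9>6, j++
i=2 j=1: 9<11, i++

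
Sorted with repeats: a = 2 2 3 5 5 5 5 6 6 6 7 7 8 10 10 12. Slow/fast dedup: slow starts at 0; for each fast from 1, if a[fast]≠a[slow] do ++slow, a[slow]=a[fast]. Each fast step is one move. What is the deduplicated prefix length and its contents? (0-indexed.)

length 8; prefix = [2, 3, 5, 6, 7, 8, 10, 12]

slow=0 fast=1: a[fast]=2=a[slow] dup, fast++
slow=0 fast=2: a[fast]=3≠a[slow]=2 write a[1]=3, slow++,fast++
slow=1 fast=3: a[fast]=5≠a[slow]=3 write a[2]=5, slow++,fast++
slow=2 fast=4: a[fast]=5=a[slow] dup, fast++
slow=2 fast=5: a[fast]=5=a[slow] dup, fast++
slow=2 fast=6: a[fast]=5=a[slow] dup, fast++
slow=2 fast=7: a[fast]=6≠a[slow]=5 write a[3]=6, slow++,fast++
slow=3 fast=8: a[fast]=6=a[slow] dup, fast++
slow=3 fast=9: a[fast]=6=a[slow] dup, fast++
slow=3 fast=10: a[fast]=7≠a[slow]=6 write a[4]=7, slow++,fast++
slow=4 fast=11: a[fast]=7=a[slow] dup, fast++
slow=4 fast=12: a[fast]=8≠a[slow]=7 write a[5]=8, slow++,fast++
slow=5 fast=13: a[fast]=10≠a[slow]=8 write a[6]=10, slow++,fast++
slow=6 fast=14: a[fast]=10=a[slow] dup, fast++
slow=6 fast=15: a[fast]=12≠a[slow]=10 write a[7]=12, slow++,fast++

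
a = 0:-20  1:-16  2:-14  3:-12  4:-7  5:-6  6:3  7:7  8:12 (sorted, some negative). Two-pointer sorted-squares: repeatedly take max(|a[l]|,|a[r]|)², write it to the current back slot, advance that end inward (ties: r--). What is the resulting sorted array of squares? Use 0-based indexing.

[0,8] |-20|>|12| out[8]=400 → l++
[1,8] |-16|>|12| out[7]=256 → l++
[2,8] |-14|>|12| out[6]=196 → l++
[3,8] |-12|<=|12| out[5]=144 → r--
[3,7] |-12|>|7| out[4]=144 → l++
[4,7] |-7|<=|7| out[3]=49 → r--
[4,6] |-7|>|3| out[2]=49 → l++
[5,6] |-6|>|3| out[1]=36 → l++
[6,6] |3|<=|3| out[0]=9 → r--

[9, 36, 49, 49, 144, 144, 196, 256, 400]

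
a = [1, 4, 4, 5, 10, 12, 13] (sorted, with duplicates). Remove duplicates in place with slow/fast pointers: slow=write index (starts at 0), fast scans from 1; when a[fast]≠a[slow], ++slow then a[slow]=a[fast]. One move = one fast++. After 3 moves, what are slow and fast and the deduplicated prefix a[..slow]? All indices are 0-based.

(s=0,f=1) a[fast]=4≠a[slow]=1 write a[1]=4 → slow++,fast++
(s=1,f=2) a[fast]=4=a[slow] dup → fast++
(s=1,f=3) a[fast]=5≠a[slow]=4 write a[2]=5 → slow++,fast++

slow=2, fast=4, prefix=[1, 4, 5]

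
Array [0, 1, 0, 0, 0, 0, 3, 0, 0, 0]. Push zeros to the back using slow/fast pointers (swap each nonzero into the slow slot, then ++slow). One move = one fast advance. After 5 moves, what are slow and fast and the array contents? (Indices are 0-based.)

slow=1, fast=5, a=[1, 0, 0, 0, 0, 0, 3, 0, 0, 0]

slow=0 fast=0: a[fast]=0, fast++
slow=0 fast=1: a[fast]=1≠0 swap→a[0]=1, slow++,fast++
slow=1 fast=2: a[fast]=0, fast++
slow=1 fast=3: a[fast]=0, fast++
slow=1 fast=4: a[fast]=0, fast++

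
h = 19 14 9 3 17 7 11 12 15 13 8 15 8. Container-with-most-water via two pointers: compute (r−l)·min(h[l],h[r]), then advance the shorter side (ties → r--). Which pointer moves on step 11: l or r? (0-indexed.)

l=0 r=12: min(19,8)*12=96 best=96 *, r--
l=0 r=11: min(19,15)*11=165 best=165 *, r--
l=0 r=10: min(19,8)*10=80 best=165, r--
l=0 r=9: min(19,13)*9=117 best=165, r--
l=0 r=8: min(19,15)*8=120 best=165, r--
l=0 r=7: min(19,12)*7=84 best=165, r--
l=0 r=6: min(19,11)*6=66 best=165, r--
l=0 r=5: min(19,7)*5=35 best=165, r--
l=0 r=4: min(19,17)*4=68 best=165, r--
l=0 r=3: min(19,3)*3=9 best=165, r--
l=0 r=2: min(19,9)*2=18 best=165, r--

r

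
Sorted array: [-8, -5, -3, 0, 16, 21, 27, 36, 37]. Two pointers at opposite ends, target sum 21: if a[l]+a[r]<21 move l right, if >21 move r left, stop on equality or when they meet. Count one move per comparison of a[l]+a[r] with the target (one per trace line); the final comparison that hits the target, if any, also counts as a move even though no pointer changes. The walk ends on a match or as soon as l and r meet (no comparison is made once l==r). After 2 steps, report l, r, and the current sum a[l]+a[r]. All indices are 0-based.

l=0, r=6, sum=19

[0,8] -8+37=29 >21 → r--
[0,7] -8+36=28 >21 → r--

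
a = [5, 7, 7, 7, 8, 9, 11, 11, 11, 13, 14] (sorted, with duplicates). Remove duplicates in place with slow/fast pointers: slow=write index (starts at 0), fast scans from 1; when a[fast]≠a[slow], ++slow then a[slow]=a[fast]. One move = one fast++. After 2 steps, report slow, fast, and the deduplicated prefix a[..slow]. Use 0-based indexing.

slow=0 fast=1: a[fast]=7≠a[slow]=5 write a[1]=7, slow++,fast++
slow=1 fast=2: a[fast]=7=a[slow] dup, fast++

slow=1, fast=3, prefix=[5, 7]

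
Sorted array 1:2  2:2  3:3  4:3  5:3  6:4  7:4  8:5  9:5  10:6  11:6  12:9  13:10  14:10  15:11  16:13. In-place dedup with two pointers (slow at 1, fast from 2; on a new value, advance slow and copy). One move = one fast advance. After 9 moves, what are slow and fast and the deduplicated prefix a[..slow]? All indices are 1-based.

slow=1 fast=2: a[fast]=2=a[slow] dup, fast++
slow=1 fast=3: a[fast]=3≠a[slow]=2 write a[2]=3, slow++,fast++
slow=2 fast=4: a[fast]=3=a[slow] dup, fast++
slow=2 fast=5: a[fast]=3=a[slow] dup, fast++
slow=2 fast=6: a[fast]=4≠a[slow]=3 write a[3]=4, slow++,fast++
slow=3 fast=7: a[fast]=4=a[slow] dup, fast++
slow=3 fast=8: a[fast]=5≠a[slow]=4 write a[4]=5, slow++,fast++
slow=4 fast=9: a[fast]=5=a[slow] dup, fast++
slow=4 fast=10: a[fast]=6≠a[slow]=5 write a[5]=6, slow++,fast++

slow=5, fast=11, prefix=[2, 3, 4, 5, 6]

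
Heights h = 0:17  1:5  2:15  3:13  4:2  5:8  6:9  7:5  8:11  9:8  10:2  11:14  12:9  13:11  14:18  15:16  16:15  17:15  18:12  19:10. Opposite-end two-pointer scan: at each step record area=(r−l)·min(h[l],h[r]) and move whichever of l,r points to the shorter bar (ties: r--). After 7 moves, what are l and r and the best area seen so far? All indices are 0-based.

[0,19] min(17,10)*19=190 best=190 * → r--
[0,18] min(17,12)*18=216 best=216 * → r--
[0,17] min(17,15)*17=255 best=255 * → r--
[0,16] min(17,15)*16=240 best=255 → r--
[0,15] min(17,16)*15=240 best=255 → r--
[0,14] min(17,18)*14=238 best=255 → l++
[1,14] min(5,18)*13=65 best=255 → l++

l=2, r=14, best area=255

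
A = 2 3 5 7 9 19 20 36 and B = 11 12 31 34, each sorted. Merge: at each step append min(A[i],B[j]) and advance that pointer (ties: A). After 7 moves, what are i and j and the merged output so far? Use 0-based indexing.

i=0 j=0: A[i]=2<=B[j]=11 take 2, i++
i=1 j=0: A[i]=3<=B[j]=11 take 3, i++
i=2 j=0: A[i]=5<=B[j]=11 take 5, i++
i=3 j=0: A[i]=7<=B[j]=11 take 7, i++
i=4 j=0: A[i]=9<=B[j]=11 take 9, i++
i=5 j=0: A[i]=19>B[j]=11 take 11, j++
i=5 j=1: A[i]=19>B[j]=12 take 12, j++

i=5, j=2, merged so far=[2, 3, 5, 7, 9, 11, 12]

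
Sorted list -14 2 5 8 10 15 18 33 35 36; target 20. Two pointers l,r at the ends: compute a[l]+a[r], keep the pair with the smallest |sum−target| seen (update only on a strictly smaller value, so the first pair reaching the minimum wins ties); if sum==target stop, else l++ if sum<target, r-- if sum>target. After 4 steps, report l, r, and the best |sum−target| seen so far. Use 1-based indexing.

[1,10] -14+36=22 d=2 * → r--
[1,9] -14+35=21 d=1 * → r--
[1,8] -14+33=19 d=1 → l++
[2,8] 2+33=35 d=15 → r--

l=2, r=7, best |Δ|=1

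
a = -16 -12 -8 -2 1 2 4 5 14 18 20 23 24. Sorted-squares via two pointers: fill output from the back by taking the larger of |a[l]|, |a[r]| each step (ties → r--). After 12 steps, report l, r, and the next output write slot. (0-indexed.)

[0,12] |-16|<=|24| out[12]=576 → r--
[0,11] |-16|<=|23| out[11]=529 → r--
[0,10] |-16|<=|20| out[10]=400 → r--
[0,9] |-16|<=|18| out[9]=324 → r--
[0,8] |-16|>|14| out[8]=256 → l++
[1,8] |-12|<=|14| out[7]=196 → r--
[1,7] |-12|>|5| out[6]=144 → l++
[2,7] |-8|>|5| out[5]=64 → l++
[3,7] |-2|<=|5| out[4]=25 → r--
[3,6] |-2|<=|4| out[3]=16 → r--
[3,5] |-2|<=|2| out[2]=4 → r--
[3,4] |-2|>|1| out[1]=4 → l++

l=4, r=4, next write slot=0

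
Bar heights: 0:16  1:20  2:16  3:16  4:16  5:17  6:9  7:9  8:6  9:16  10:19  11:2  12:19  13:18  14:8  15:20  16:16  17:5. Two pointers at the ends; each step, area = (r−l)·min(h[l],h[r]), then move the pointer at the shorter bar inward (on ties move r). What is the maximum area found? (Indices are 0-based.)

l=0 r=17: min(16,5)*17=85 best=85 *, r--
l=0 r=16: min(16,16)*16=256 best=256 *, r--
l=0 r=15: min(16,20)*15=240 best=256, l++
l=1 r=15: min(20,20)*14=280 best=280 *, r--
l=1 r=14: min(20,8)*13=104 best=280, r--
l=1 r=13: min(20,18)*12=216 best=280, r--
l=1 r=12: min(20,19)*11=209 best=280, r--
l=1 r=11: min(20,2)*10=20 best=280, r--
l=1 r=10: min(20,19)*9=171 best=280, r--
l=1 r=9: min(20,16)*8=128 best=280, r--
l=1 r=8: min(20,6)*7=42 best=280, r--
l=1 r=7: min(20,9)*6=54 best=280, r--
l=1 r=6: min(20,9)*5=45 best=280, r--
l=1 r=5: min(20,17)*4=68 best=280, r--
l=1 r=4: min(20,16)*3=48 best=280, r--
l=1 r=3: min(20,16)*2=32 best=280, r--
l=1 r=2: min(20,16)*1=16 best=280, r--

max area = 280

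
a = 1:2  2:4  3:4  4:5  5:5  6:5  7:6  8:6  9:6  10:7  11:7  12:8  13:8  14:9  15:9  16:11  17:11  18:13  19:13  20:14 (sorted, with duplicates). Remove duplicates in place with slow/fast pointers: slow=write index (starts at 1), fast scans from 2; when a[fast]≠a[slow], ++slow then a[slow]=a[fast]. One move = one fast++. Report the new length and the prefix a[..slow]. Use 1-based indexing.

slow=1 fast=2: a[fast]=4≠a[slow]=2 write a[2]=4, slow++,fast++
slow=2 fast=3: a[fast]=4=a[slow] dup, fast++
slow=2 fast=4: a[fast]=5≠a[slow]=4 write a[3]=5, slow++,fast++
slow=3 fast=5: a[fast]=5=a[slow] dup, fast++
slow=3 fast=6: a[fast]=5=a[slow] dup, fast++
slow=3 fast=7: a[fast]=6≠a[slow]=5 write a[4]=6, slow++,fast++
slow=4 fast=8: a[fast]=6=a[slow] dup, fast++
slow=4 fast=9: a[fast]=6=a[slow] dup, fast++
slow=4 fast=10: a[fast]=7≠a[slow]=6 write a[5]=7, slow++,fast++
slow=5 fast=11: a[fast]=7=a[slow] dup, fast++
slow=5 fast=12: a[fast]=8≠a[slow]=7 write a[6]=8, slow++,fast++
slow=6 fast=13: a[fast]=8=a[slow] dup, fast++
slow=6 fast=14: a[fast]=9≠a[slow]=8 write a[7]=9, slow++,fast++
slow=7 fast=15: a[fast]=9=a[slow] dup, fast++
slow=7 fast=16: a[fast]=11≠a[slow]=9 write a[8]=11, slow++,fast++
slow=8 fast=17: a[fast]=11=a[slow] dup, fast++
slow=8 fast=18: a[fast]=13≠a[slow]=11 write a[9]=13, slow++,fast++
slow=9 fast=19: a[fast]=13=a[slow] dup, fast++
slow=9 fast=20: a[fast]=14≠a[slow]=13 write a[10]=14, slow++,fast++

length 10; prefix = [2, 4, 5, 6, 7, 8, 9, 11, 13, 14]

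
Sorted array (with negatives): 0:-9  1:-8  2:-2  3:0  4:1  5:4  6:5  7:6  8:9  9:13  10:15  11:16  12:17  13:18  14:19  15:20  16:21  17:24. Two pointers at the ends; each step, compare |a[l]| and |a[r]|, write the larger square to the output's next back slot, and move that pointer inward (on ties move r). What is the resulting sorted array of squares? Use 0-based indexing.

[0, 1, 4, 16, 25, 36, 64, 81, 81, 169, 225, 256, 289, 324, 361, 400, 441, 576]

[0,17] |-9|<=|24| out[17]=576 → r--
[0,16] |-9|<=|21| out[16]=441 → r--
[0,15] |-9|<=|20| out[15]=400 → r--
[0,14] |-9|<=|19| out[14]=361 → r--
[0,13] |-9|<=|18| out[13]=324 → r--
[0,12] |-9|<=|17| out[12]=289 → r--
[0,11] |-9|<=|16| out[11]=256 → r--
[0,10] |-9|<=|15| out[10]=225 → r--
[0,9] |-9|<=|13| out[9]=169 → r--
[0,8] |-9|<=|9| out[8]=81 → r--
[0,7] |-9|>|6| out[7]=81 → l++
[1,7] |-8|>|6| out[6]=64 → l++
[2,7] |-2|<=|6| out[5]=36 → r--
[2,6] |-2|<=|5| out[4]=25 → r--
[2,5] |-2|<=|4| out[3]=16 → r--
[2,4] |-2|>|1| out[2]=4 → l++
[3,4] |0|<=|1| out[1]=1 → r--
[3,3] |0|<=|0| out[0]=0 → r--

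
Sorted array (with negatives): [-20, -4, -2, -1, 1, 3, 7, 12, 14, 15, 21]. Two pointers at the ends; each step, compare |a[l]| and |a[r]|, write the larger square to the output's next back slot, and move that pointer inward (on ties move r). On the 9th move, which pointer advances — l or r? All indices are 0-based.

l=0 r=10: |-20|<=|21| out[10]=441, r--
l=0 r=9: |-20|>|15| out[9]=400, l++
l=1 r=9: |-4|<=|15| out[8]=225, r--
l=1 r=8: |-4|<=|14| out[7]=196, r--
l=1 r=7: |-4|<=|12| out[6]=144, r--
l=1 r=6: |-4|<=|7| out[5]=49, r--
l=1 r=5: |-4|>|3| out[4]=16, l++
l=2 r=5: |-2|<=|3| out[3]=9, r--
l=2 r=4: |-2|>|1| out[2]=4, l++

l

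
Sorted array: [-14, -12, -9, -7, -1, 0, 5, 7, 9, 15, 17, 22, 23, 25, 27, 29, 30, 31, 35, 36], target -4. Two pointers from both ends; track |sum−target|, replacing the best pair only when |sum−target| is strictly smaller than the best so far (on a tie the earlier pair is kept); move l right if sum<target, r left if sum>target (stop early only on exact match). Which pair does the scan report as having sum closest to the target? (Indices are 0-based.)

pair (-9, 5) with sum -4 (|Δ|=0)

[0,19] -14+36=22 d=26 * → r--
[0,18] -14+35=21 d=25 * → r--
[0,17] -14+31=17 d=21 * → r--
[0,16] -14+30=16 d=20 * → r--
[0,15] -14+29=15 d=19 * → r--
[0,14] -14+27=13 d=17 * → r--
[0,13] -14+25=11 d=15 * → r--
[0,12] -14+23=9 d=13 * → r--
[0,11] -14+22=8 d=12 * → r--
[0,10] -14+17=3 d=7 * → r--
[0,9] -14+15=1 d=5 * → r--
[0,8] -14+9=-5 d=1 * → l++
[1,8] -12+9=-3 d=1 → r--
[1,7] -12+7=-5 d=1 → l++
[2,7] -9+7=-2 d=2 → r--
[2,6] -9+5=-4 d=0 * → stop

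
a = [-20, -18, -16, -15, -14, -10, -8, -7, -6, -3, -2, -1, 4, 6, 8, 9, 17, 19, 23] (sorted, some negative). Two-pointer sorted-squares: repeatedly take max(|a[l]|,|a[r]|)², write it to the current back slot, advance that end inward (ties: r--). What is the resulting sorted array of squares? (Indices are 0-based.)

l=0 r=18: |-20|<=|23| out[18]=529, r--
l=0 r=17: |-20|>|19| out[17]=400, l++
l=1 r=17: |-18|<=|19| out[16]=361, r--
l=1 r=16: |-18|>|17| out[15]=324, l++
l=2 r=16: |-16|<=|17| out[14]=289, r--
l=2 r=15: |-16|>|9| out[13]=256, l++
l=3 r=15: |-15|>|9| out[12]=225, l++
l=4 r=15: |-14|>|9| out[11]=196, l++
l=5 r=15: |-10|>|9| out[10]=100, l++
l=6 r=15: |-8|<=|9| out[9]=81, r--
l=6 r=14: |-8|<=|8| out[8]=64, r--
l=6 r=13: |-8|>|6| out[7]=64, l++
l=7 r=13: |-7|>|6| out[6]=49, l++
l=8 r=13: |-6|<=|6| out[5]=36, r--
l=8 r=12: |-6|>|4| out[4]=36, l++
l=9 r=12: |-3|<=|4| out[3]=16, r--
l=9 r=11: |-3|>|-1| out[2]=9, l++
l=10 r=11: |-2|>|-1| out[1]=4, l++
l=11 r=11: |-1|<=|-1| out[0]=1, r--

[1, 4, 9, 16, 36, 36, 49, 64, 64, 81, 100, 196, 225, 256, 289, 324, 361, 400, 529]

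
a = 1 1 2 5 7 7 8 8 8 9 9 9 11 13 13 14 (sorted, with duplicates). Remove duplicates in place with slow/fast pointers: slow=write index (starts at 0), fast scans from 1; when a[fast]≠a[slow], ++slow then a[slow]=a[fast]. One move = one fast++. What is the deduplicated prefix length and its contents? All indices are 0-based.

length 9; prefix = [1, 2, 5, 7, 8, 9, 11, 13, 14]

(s=0,f=1) a[fast]=1=a[slow] dup → fast++
(s=0,f=2) a[fast]=2≠a[slow]=1 write a[1]=2 → slow++,fast++
(s=1,f=3) a[fast]=5≠a[slow]=2 write a[2]=5 → slow++,fast++
(s=2,f=4) a[fast]=7≠a[slow]=5 write a[3]=7 → slow++,fast++
(s=3,f=5) a[fast]=7=a[slow] dup → fast++
(s=3,f=6) a[fast]=8≠a[slow]=7 write a[4]=8 → slow++,fast++
(s=4,f=7) a[fast]=8=a[slow] dup → fast++
(s=4,f=8) a[fast]=8=a[slow] dup → fast++
(s=4,f=9) a[fast]=9≠a[slow]=8 write a[5]=9 → slow++,fast++
(s=5,f=10) a[fast]=9=a[slow] dup → fast++
(s=5,f=11) a[fast]=9=a[slow] dup → fast++
(s=5,f=12) a[fast]=11≠a[slow]=9 write a[6]=11 → slow++,fast++
(s=6,f=13) a[fast]=13≠a[slow]=11 write a[7]=13 → slow++,fast++
(s=7,f=14) a[fast]=13=a[slow] dup → fast++
(s=7,f=15) a[fast]=14≠a[slow]=13 write a[8]=14 → slow++,fast++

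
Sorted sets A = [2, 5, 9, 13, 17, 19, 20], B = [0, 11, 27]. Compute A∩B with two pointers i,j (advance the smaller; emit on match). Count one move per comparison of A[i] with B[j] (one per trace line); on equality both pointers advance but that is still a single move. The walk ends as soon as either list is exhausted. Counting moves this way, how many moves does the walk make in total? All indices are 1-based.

9 moves

i=1 j=1: 2>0, j++
i=1 j=2: 2<11, i++
i=2 j=2: 5<11, i++
i=3 j=2: 9<11, i++
i=4 j=2: 13>11, j++
i=4 j=3: 13<27, i++
i=5 j=3: 17<27, i++
i=6 j=3: 19<27, i++
i=7 j=3: 20<27, i++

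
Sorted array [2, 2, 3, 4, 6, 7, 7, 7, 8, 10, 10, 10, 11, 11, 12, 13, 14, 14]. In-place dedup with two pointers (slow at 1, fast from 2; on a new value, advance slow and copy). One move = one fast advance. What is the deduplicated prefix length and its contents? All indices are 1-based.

slow=1 fast=2: a[fast]=2=a[slow] dup, fast++
slow=1 fast=3: a[fast]=3≠a[slow]=2 write a[2]=3, slow++,fast++
slow=2 fast=4: a[fast]=4≠a[slow]=3 write a[3]=4, slow++,fast++
slow=3 fast=5: a[fast]=6≠a[slow]=4 write a[4]=6, slow++,fast++
slow=4 fast=6: a[fast]=7≠a[slow]=6 write a[5]=7, slow++,fast++
slow=5 fast=7: a[fast]=7=a[slow] dup, fast++
slow=5 fast=8: a[fast]=7=a[slow] dup, fast++
slow=5 fast=9: a[fast]=8≠a[slow]=7 write a[6]=8, slow++,fast++
slow=6 fast=10: a[fast]=10≠a[slow]=8 write a[7]=10, slow++,fast++
slow=7 fast=11: a[fast]=10=a[slow] dup, fast++
slow=7 fast=12: a[fast]=10=a[slow] dup, fast++
slow=7 fast=13: a[fast]=11≠a[slow]=10 write a[8]=11, slow++,fast++
slow=8 fast=14: a[fast]=11=a[slow] dup, fast++
slow=8 fast=15: a[fast]=12≠a[slow]=11 write a[9]=12, slow++,fast++
slow=9 fast=16: a[fast]=13≠a[slow]=12 write a[10]=13, slow++,fast++
slow=10 fast=17: a[fast]=14≠a[slow]=13 write a[11]=14, slow++,fast++
slow=11 fast=18: a[fast]=14=a[slow] dup, fast++

length 11; prefix = [2, 3, 4, 6, 7, 8, 10, 11, 12, 13, 14]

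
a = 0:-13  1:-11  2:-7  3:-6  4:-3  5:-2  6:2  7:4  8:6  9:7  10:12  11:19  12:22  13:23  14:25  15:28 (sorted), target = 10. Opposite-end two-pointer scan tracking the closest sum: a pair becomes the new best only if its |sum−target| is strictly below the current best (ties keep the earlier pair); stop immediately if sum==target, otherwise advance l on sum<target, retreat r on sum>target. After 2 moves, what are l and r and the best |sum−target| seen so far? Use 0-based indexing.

[0,15] -13+28=15 d=5 * → r--
[0,14] -13+25=12 d=2 * → r--

l=0, r=13, best |Δ|=2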